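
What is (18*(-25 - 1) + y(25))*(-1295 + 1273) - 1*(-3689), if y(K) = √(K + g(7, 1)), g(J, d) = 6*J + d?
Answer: 13985 - 44*√17 ≈ 13804.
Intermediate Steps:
g(J, d) = d + 6*J
y(K) = √(43 + K) (y(K) = √(K + (1 + 6*7)) = √(K + (1 + 42)) = √(K + 43) = √(43 + K))
(18*(-25 - 1) + y(25))*(-1295 + 1273) - 1*(-3689) = (18*(-25 - 1) + √(43 + 25))*(-1295 + 1273) - 1*(-3689) = (18*(-26) + √68)*(-22) + 3689 = (-468 + 2*√17)*(-22) + 3689 = (10296 - 44*√17) + 3689 = 13985 - 44*√17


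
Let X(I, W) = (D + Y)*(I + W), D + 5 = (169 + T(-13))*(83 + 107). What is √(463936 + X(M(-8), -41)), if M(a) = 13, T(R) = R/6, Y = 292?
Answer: 4*I*√242805/3 ≈ 657.0*I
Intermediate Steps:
T(R) = R/6 (T(R) = R*(⅙) = R/6)
D = 95080/3 (D = -5 + (169 + (⅙)*(-13))*(83 + 107) = -5 + (169 - 13/6)*190 = -5 + (1001/6)*190 = -5 + 95095/3 = 95080/3 ≈ 31693.)
X(I, W) = 95956*I/3 + 95956*W/3 (X(I, W) = (95080/3 + 292)*(I + W) = 95956*(I + W)/3 = 95956*I/3 + 95956*W/3)
√(463936 + X(M(-8), -41)) = √(463936 + ((95956/3)*13 + (95956/3)*(-41))) = √(463936 + (1247428/3 - 3934196/3)) = √(463936 - 2686768/3) = √(-1294960/3) = 4*I*√242805/3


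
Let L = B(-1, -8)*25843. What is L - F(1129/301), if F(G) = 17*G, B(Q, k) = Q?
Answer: -7797936/301 ≈ -25907.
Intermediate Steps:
L = -25843 (L = -1*25843 = -25843)
L - F(1129/301) = -25843 - 17*1129/301 = -25843 - 1*19193/301 = -25843 - 19193/301 = -7797936/301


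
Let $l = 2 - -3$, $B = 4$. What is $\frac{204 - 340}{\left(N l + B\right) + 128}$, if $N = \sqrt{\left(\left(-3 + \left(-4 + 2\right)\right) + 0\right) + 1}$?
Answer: $- \frac{4488}{4381} + \frac{340 i}{4381} \approx -1.0244 + 0.077608 i$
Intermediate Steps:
$l = 5$ ($l = 2 + 3 = 5$)
$N = 2 i$ ($N = \sqrt{\left(\left(-3 - 2\right) + 0\right) + 1} = \sqrt{\left(-5 + 0\right) + 1} = \sqrt{-5 + 1} = \sqrt{-4} = 2 i \approx 2.0 i$)
$\frac{204 - 340}{\left(N l + B\right) + 128} = \frac{204 - 340}{\left(2 i 5 + 4\right) + 128} = - \frac{136}{\left(10 i + 4\right) + 128} = - \frac{136}{\left(4 + 10 i\right) + 128} = - \frac{136}{132 + 10 i} = - 136 \frac{132 - 10 i}{17524} = - \frac{34 \left(132 - 10 i\right)}{4381}$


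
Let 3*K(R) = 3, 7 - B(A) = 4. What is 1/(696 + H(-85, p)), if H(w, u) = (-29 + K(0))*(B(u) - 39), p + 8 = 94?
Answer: 1/1704 ≈ 0.00058685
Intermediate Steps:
p = 86 (p = -8 + 94 = 86)
B(A) = 3 (B(A) = 7 - 1*4 = 7 - 4 = 3)
K(R) = 1 (K(R) = (1/3)*3 = 1)
H(w, u) = 1008 (H(w, u) = (-29 + 1)*(3 - 39) = -28*(-36) = 1008)
1/(696 + H(-85, p)) = 1/(696 + 1008) = 1/1704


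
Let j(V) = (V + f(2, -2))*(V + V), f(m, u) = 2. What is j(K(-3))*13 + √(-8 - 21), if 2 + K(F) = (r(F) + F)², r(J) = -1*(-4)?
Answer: -26 + I*√29 ≈ -26.0 + 5.3852*I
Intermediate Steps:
r(J) = 4
K(F) = -2 + (4 + F)²
j(V) = 2*V*(2 + V) (j(V) = (V + 2)*(V + V) = (2 + V)*(2*V) = 2*V*(2 + V))
j(K(-3))*13 + √(-8 - 21) = (2*(-2 + (4 - 3)²)*(2 + (-2 + (4 - 3)²)))*13 + √(-8 - 21) = (2*(-2 + 1²)*(2 + (-2 + 1²)))*13 + √(-29) = (2*(-2 + 1)*(2 + (-2 + 1)))*13 + I*√29 = (2*(-1)*(2 - 1))*13 + I*√29 = (2*(-1)*1)*13 + I*√29 = -2*13 + I*√29 = -26 + I*√29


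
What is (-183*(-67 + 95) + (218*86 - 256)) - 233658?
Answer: -220290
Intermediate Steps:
(-183*(-67 + 95) + (218*86 - 256)) - 233658 = (-183*28 + (18748 - 256)) - 233658 = (-5124 + 18492) - 233658 = 13368 - 233658 = -220290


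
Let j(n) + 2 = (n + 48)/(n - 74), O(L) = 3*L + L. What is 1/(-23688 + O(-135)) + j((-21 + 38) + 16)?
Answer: -3949205/993348 ≈ -3.9757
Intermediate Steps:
O(L) = 4*L
j(n) = -2 + (48 + n)/(-74 + n) (j(n) = -2 + (n + 48)/(n - 74) = -2 + (48 + n)/(-74 + n))
1/(-23688 + O(-135)) + j((-21 + 38) + 16) = 1/(-23688 + 4*(-135)) + (196 - ((-21 + 38) + 16))/(-74 + ((-21 + 38) + 16)) = 1/(-23688 - 540) + (196 - (17 + 16))/(-74 + (17 + 16)) = 1/(-24228) + (196 - 1*33)/(-74 + 33) = -1/24228 + (196 - 33)/(-41) = -1/24228 - 1/41*163 = -1/24228 - 163/41 = -3949205/993348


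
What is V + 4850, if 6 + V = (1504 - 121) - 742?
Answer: 5485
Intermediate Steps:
V = 635 (V = -6 + ((1504 - 121) - 742) = -6 + (1383 - 742) = -6 + 641 = 635)
V + 4850 = 635 + 4850 = 5485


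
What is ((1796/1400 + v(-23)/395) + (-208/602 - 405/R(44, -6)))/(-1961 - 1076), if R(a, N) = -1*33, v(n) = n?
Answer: -172005703/39719252650 ≈ -0.0043305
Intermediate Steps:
R(a, N) = -33
((1796/1400 + v(-23)/395) + (-208/602 - 405/R(44, -6)))/(-1961 - 1076) = ((1796/1400 - 23/395) + (-208/602 - 405/(-33)))/(-1961 - 1076) = ((1796*(1/1400) - 23*1/395) + (-208*1/602 - 405*(-1/33)))/(-3037) = ((449/350 - 23/395) + (-104/301 + 135/11))*(-1/3037) = (33861/27650 + 39491/3311)*(-1/3037) = (172005703/13078450)*(-1/3037) = -172005703/39719252650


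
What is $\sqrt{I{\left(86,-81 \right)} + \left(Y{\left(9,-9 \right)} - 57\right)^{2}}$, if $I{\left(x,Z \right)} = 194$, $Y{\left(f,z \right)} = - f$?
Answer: $5 \sqrt{182} \approx 67.454$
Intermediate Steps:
$\sqrt{I{\left(86,-81 \right)} + \left(Y{\left(9,-9 \right)} - 57\right)^{2}} = \sqrt{194 + \left(\left(-1\right) 9 - 57\right)^{2}} = \sqrt{194 + \left(-9 - 57\right)^{2}} = \sqrt{194 + \left(-66\right)^{2}} = \sqrt{194 + 4356} = \sqrt{4550} = 5 \sqrt{182}$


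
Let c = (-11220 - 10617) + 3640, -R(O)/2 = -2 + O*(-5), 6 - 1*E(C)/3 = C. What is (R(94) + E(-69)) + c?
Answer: -17028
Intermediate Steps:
E(C) = 18 - 3*C
R(O) = 4 + 10*O (R(O) = -2*(-2 + O*(-5)) = -2*(-2 - 5*O) = 4 + 10*O)
c = -18197 (c = -21837 + 3640 = -18197)
(R(94) + E(-69)) + c = ((4 + 10*94) + (18 - 3*(-69))) - 18197 = ((4 + 940) + (18 + 207)) - 18197 = (944 + 225) - 18197 = 1169 - 18197 = -17028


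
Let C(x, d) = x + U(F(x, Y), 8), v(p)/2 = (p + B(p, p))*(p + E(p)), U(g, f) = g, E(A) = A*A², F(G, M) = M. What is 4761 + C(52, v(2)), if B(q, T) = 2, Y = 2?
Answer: 4815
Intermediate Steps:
E(A) = A³
v(p) = 2*(2 + p)*(p + p³) (v(p) = 2*((p + 2)*(p + p³)) = 2*((2 + p)*(p + p³)) = 2*(2 + p)*(p + p³))
C(x, d) = 2 + x (C(x, d) = x + 2 = 2 + x)
4761 + C(52, v(2)) = 4761 + (2 + 52) = 4761 + 54 = 4815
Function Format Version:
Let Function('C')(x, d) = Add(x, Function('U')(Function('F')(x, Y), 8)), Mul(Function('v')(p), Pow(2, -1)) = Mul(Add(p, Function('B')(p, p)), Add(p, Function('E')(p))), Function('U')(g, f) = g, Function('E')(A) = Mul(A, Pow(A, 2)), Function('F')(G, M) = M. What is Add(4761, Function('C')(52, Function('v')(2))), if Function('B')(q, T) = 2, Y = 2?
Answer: 4815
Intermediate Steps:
Function('E')(A) = Pow(A, 3)
Function('v')(p) = Mul(2, Add(2, p), Add(p, Pow(p, 3))) (Function('v')(p) = Mul(2, Mul(Add(p, 2), Add(p, Pow(p, 3)))) = Mul(2, Mul(Add(2, p), Add(p, Pow(p, 3)))) = Mul(2, Add(2, p), Add(p, Pow(p, 3))))
Function('C')(x, d) = Add(2, x) (Function('C')(x, d) = Add(x, 2) = Add(2, x))
Add(4761, Function('C')(52, Function('v')(2))) = Add(4761, Add(2, 52)) = Add(4761, 54) = 4815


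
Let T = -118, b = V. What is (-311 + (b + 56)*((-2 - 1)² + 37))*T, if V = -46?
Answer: -17582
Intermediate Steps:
b = -46
(-311 + (b + 56)*((-2 - 1)² + 37))*T = (-311 + (-46 + 56)*((-2 - 1)² + 37))*(-118) = (-311 + 10*((-3)² + 37))*(-118) = (-311 + 10*(9 + 37))*(-118) = (-311 + 10*46)*(-118) = (-311 + 460)*(-118) = 149*(-118) = -17582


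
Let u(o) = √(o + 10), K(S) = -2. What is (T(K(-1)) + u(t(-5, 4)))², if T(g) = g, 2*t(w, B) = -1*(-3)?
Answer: (4 - √46)²/4 ≈ 1.9353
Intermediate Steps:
t(w, B) = 3/2 (t(w, B) = (-1*(-3))/2 = (½)*3 = 3/2)
u(o) = √(10 + o)
(T(K(-1)) + u(t(-5, 4)))² = (-2 + √(10 + 3/2))² = (-2 + √(23/2))² = (-2 + √46/2)²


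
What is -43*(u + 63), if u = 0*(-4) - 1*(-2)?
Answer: -2795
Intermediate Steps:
u = 2 (u = 0 + 2 = 2)
-43*(u + 63) = -43*(2 + 63) = -43*65 = -2795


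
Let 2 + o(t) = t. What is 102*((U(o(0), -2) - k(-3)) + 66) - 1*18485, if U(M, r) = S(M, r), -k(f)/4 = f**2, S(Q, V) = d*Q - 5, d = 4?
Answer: -9407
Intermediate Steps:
S(Q, V) = -5 + 4*Q (S(Q, V) = 4*Q - 5 = -5 + 4*Q)
k(f) = -4*f**2
o(t) = -2 + t
U(M, r) = -5 + 4*M
102*((U(o(0), -2) - k(-3)) + 66) - 1*18485 = 102*(((-5 + 4*(-2 + 0)) - (-4)*(-3)**2) + 66) - 1*18485 = 102*(((-5 + 4*(-2)) - (-4)*9) + 66) - 18485 = 102*(((-5 - 8) - 1*(-36)) + 66) - 18485 = 102*((-13 + 36) + 66) - 18485 = 102*(23 + 66) - 18485 = 102*89 - 18485 = 9078 - 18485 = -9407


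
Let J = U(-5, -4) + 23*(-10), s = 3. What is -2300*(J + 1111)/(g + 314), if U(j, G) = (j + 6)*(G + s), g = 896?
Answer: -18400/11 ≈ -1672.7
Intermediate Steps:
U(j, G) = (3 + G)*(6 + j) (U(j, G) = (j + 6)*(G + 3) = (6 + j)*(3 + G) = (3 + G)*(6 + j))
J = -231 (J = (18 + 3*(-5) + 6*(-4) - 4*(-5)) + 23*(-10) = (18 - 15 - 24 + 20) - 230 = -1 - 230 = -231)
-2300*(J + 1111)/(g + 314) = -2300*(-231 + 1111)/(896 + 314) = -2024000/1210 = -2300*8/11 = -18400/11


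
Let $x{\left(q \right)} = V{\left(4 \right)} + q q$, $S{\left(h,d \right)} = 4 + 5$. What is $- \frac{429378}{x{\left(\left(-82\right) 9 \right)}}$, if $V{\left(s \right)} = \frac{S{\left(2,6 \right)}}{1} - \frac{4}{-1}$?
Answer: $- \frac{429378}{544657} \approx -0.78835$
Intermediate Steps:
$S{\left(h,d \right)} = 9$
$V{\left(s \right)} = 13$ ($V{\left(s \right)} = \frac{9}{1} - \frac{4}{-1} = 9 \cdot 1 - -4 = 9 + 4 = 13$)
$x{\left(q \right)} = 13 + q^{2}$ ($x{\left(q \right)} = 13 + q q = 13 + q^{2}$)
$- \frac{429378}{x{\left(\left(-82\right) 9 \right)}} = - \frac{429378}{13 + \left(\left(-82\right) 9\right)^{2}} = - \frac{429378}{13 + \left(-738\right)^{2}} = - \frac{429378}{13 + 544644} = - \frac{429378}{544657}$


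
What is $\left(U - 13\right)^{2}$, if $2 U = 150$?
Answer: $3844$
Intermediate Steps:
$U = 75$ ($U = \frac{1}{2} \cdot 150 = 75$)
$\left(U - 13\right)^{2} = \left(75 - 13\right)^{2} = 62^{2} = 3844$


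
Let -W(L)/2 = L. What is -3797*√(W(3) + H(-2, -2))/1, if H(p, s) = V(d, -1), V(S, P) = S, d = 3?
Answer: -3797*I*√3 ≈ -6576.6*I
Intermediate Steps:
H(p, s) = 3
W(L) = -2*L
-3797*√(W(3) + H(-2, -2))/1 = -3797*√(-2*3 + 3)/1 = -3797*√(-6 + 3) = -3797*√(-3) = -3797*I*√3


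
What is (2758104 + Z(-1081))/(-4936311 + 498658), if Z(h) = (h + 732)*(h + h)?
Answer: -3512642/4437653 ≈ -0.79155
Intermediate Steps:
Z(h) = 2*h*(732 + h) (Z(h) = (732 + h)*(2*h) = 2*h*(732 + h))
(2758104 + Z(-1081))/(-4936311 + 498658) = (2758104 + 2*(-1081)*(732 - 1081))/(-4936311 + 498658) = (2758104 + 2*(-1081)*(-349))/(-4437653) = (2758104 + 754538)*(-1/4437653) = 3512642*(-1/4437653) = -3512642/4437653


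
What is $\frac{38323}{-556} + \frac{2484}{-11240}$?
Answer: $- \frac{54016453}{781180} \approx -69.147$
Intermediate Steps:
$\frac{38323}{-556} + \frac{2484}{-11240} = 38323 \left(- \frac{1}{556}\right) + 2484 \left(- \frac{1}{11240}\right) = - \frac{38323}{556} - \frac{621}{2810} = - \frac{54016453}{781180}$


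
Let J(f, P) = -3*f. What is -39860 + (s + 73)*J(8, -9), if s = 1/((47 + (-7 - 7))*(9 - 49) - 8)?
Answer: -6907589/166 ≈ -41612.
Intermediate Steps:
s = -1/1328 (s = 1/((47 - 14)*(-40) - 8) = 1/(33*(-40) - 8) = 1/(-1320 - 8) = 1/(-1328) = -1/1328 ≈ -0.00075301)
-39860 + (s + 73)*J(8, -9) = -39860 + (-1/1328 + 73)*(-3*8) = -39860 + (96943/1328)*(-24) = -39860 - 290829/166 = -6907589/166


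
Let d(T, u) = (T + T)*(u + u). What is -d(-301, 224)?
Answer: 269696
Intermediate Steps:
d(T, u) = 4*T*u (d(T, u) = (2*T)*(2*u) = 4*T*u)
-d(-301, 224) = -4*(-301)*224 = -1*(-269696) = 269696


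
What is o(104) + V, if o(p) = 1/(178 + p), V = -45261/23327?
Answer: -12740275/6578214 ≈ -1.9367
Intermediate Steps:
V = -45261/23327 (V = -45261*1/23327 = -45261/23327 ≈ -1.9403)
o(104) + V = 1/(178 + 104) - 45261/23327 = 1/282 - 45261/23327 = -12740275/6578214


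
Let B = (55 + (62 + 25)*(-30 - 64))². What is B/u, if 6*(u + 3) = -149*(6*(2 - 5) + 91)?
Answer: -395898774/10895 ≈ -36338.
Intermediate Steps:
B = 65983129 (B = (55 + 87*(-94))² = (55 - 8178)² = (-8123)² = 65983129)
u = -10895/6 (u = -3 + (-149*(6*(2 - 5) + 91))/6 = -3 + (-149*(6*(-3) + 91))/6 = -3 + (-149*(-18 + 91))/6 = -3 + (-149*73)/6 = -3 + (⅙)*(-10877) = -3 - 10877/6 = -10895/6 ≈ -1815.8)
B/u = 65983129/(-10895/6) = 65983129*(-6/10895) = -395898774/10895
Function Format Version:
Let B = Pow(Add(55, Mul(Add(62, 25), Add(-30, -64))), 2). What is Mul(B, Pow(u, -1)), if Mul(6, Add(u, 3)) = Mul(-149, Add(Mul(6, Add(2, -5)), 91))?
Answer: Rational(-395898774, 10895) ≈ -36338.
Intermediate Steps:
B = 65983129 (B = Pow(Add(55, Mul(87, -94)), 2) = Pow(Add(55, -8178), 2) = Pow(-8123, 2) = 65983129)
u = Rational(-10895, 6) (u = Add(-3, Mul(Rational(1, 6), Mul(-149, Add(Mul(6, Add(2, -5)), 91)))) = Add(-3, Mul(Rational(1, 6), Mul(-149, Add(Mul(6, -3), 91)))) = Add(-3, Mul(Rational(1, 6), Mul(-149, Add(-18, 91)))) = Add(-3, Mul(Rational(1, 6), Mul(-149, 73))) = Add(-3, Mul(Rational(1, 6), -10877)) = Add(-3, Rational(-10877, 6)) = Rational(-10895, 6) ≈ -1815.8)
Mul(B, Pow(u, -1)) = Mul(65983129, Pow(Rational(-10895, 6), -1)) = Mul(65983129, Rational(-6, 10895)) = Rational(-395898774, 10895)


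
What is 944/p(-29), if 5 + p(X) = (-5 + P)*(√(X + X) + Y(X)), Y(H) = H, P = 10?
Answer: -2832/479 - 472*I*√58/2395 ≈ -5.9123 - 1.5009*I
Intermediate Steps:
p(X) = -5 + 5*X + 5*√2*√X (p(X) = -5 + (-5 + 10)*(√(X + X) + X) = -5 + 5*(√(2*X) + X) = -5 + 5*(√2*√X + X) = -5 + 5*(X + √2*√X) = -5 + (5*X + 5*√2*√X) = -5 + 5*X + 5*√2*√X)
944/p(-29) = 944/(-5 + 5*(-29) + 5*√2*√(-29)) = 944/(-5 - 145 + 5*√2*(I*√29)) = 944/(-5 - 145 + 5*I*√58) = 944/(-150 + 5*I*√58)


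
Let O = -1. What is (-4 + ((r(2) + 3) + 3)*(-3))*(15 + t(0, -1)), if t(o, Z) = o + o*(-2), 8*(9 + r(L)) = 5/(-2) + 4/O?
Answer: 1785/16 ≈ 111.56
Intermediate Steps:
r(L) = -157/16 (r(L) = -9 + (5/(-2) + 4/(-1))/8 = -9 + (5*(-½) + 4*(-1))/8 = -9 + (-5/2 - 4)/8 = -9 + (⅛)*(-13/2) = -9 - 13/16 = -157/16)
t(o, Z) = -o (t(o, Z) = o - 2*o = -o)
(-4 + ((r(2) + 3) + 3)*(-3))*(15 + t(0, -1)) = (-4 + ((-157/16 + 3) + 3)*(-3))*(15 - 1*0) = (-4 + (-109/16 + 3)*(-3))*(15 + 0) = (-4 - 61/16*(-3))*15 = (-4 + 183/16)*15 = (119/16)*15 = 1785/16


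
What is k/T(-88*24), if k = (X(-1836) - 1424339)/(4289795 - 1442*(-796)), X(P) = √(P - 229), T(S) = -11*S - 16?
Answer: -1424339/126239948432 + I*√2065/126239948432 ≈ -1.1283e-5 + 3.5997e-10*I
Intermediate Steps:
T(S) = -16 - 11*S
X(P) = √(-229 + P)
k = -1424339/5437627 + I*√2065/5437627 (k = (√(-229 - 1836) - 1424339)/(4289795 - 1442*(-796)) = (√(-2065) - 1424339)/(4289795 + 1147832) = (I*√2065 - 1424339)/5437627 = (-1424339 + I*√2065)*(1/5437627) = -1424339/5437627 + I*√2065/5437627 ≈ -0.26194 + 8.357e-6*I)
k/T(-88*24) = (-1424339/5437627 + I*√2065/5437627)/(-16 - (-968)*24) = (-1424339/5437627 + I*√2065/5437627)/(-16 - 11*(-2112)) = (-1424339/5437627 + I*√2065/5437627)/(-16 + 23232) = (-1424339/5437627 + I*√2065/5437627)/23216 = (-1424339/5437627 + I*√2065/5437627)*(1/23216) = -1424339/126239948432 + I*√2065/126239948432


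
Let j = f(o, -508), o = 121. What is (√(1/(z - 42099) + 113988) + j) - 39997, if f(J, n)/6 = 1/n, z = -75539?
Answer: -10159241/254 + √1577445626509834/117638 ≈ -39659.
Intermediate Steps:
f(J, n) = 6/n
j = -3/254 (j = 6/(-508) = 6*(-1/508) = -3/254 ≈ -0.011811)
(√(1/(z - 42099) + 113988) + j) - 39997 = (√(1/(-75539 - 42099) + 113988) - 3/254) - 39997 = (√(1/(-117638) + 113988) - 3/254) - 39997 = (√(-1/117638 + 113988) - 3/254) - 39997 = (√(13409320343/117638) - 3/254) - 39997 = (√1577445626509834/117638 - 3/254) - 39997 = (-3/254 + √1577445626509834/117638) - 39997 = -10159241/254 + √1577445626509834/117638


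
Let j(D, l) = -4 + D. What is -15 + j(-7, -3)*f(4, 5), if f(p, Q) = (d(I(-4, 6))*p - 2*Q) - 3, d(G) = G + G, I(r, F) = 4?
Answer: -224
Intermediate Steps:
d(G) = 2*G
f(p, Q) = -3 - 2*Q + 8*p (f(p, Q) = ((2*4)*p - 2*Q) - 3 = (8*p - 2*Q) - 3 = (-2*Q + 8*p) - 3 = -3 - 2*Q + 8*p)
-15 + j(-7, -3)*f(4, 5) = -15 + (-4 - 7)*(-3 - 2*5 + 8*4) = -15 - 11*(-3 - 10 + 32) = -15 - 11*19 = -15 - 209 = -224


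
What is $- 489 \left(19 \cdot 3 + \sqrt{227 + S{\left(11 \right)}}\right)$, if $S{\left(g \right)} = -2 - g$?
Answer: $-27873 - 489 \sqrt{214} \approx -35026.0$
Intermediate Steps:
$- 489 \left(19 \cdot 3 + \sqrt{227 + S{\left(11 \right)}}\right) = - 489 \left(19 \cdot 3 + \sqrt{227 - 13}\right) = - 489 \left(57 + \sqrt{227 - 13}\right) = - 489 \left(57 + \sqrt{214}\right) = -27873 - 489 \sqrt{214}$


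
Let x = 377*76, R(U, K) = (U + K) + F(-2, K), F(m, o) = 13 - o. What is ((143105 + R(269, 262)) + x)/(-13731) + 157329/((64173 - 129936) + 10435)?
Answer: -11678858291/759708768 ≈ -15.373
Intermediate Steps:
R(U, K) = 13 + U (R(U, K) = (U + K) + (13 - K) = (K + U) + (13 - K) = 13 + U)
x = 28652
((143105 + R(269, 262)) + x)/(-13731) + 157329/((64173 - 129936) + 10435) = ((143105 + (13 + 269)) + 28652)/(-13731) + 157329/((64173 - 129936) + 10435) = ((143105 + 282) + 28652)*(-1/13731) + 157329/(-65763 + 10435) = (143387 + 28652)*(-1/13731) + 157329/(-55328) = 172039*(-1/13731) + 157329*(-1/55328) = -172039/13731 - 157329/55328 = -11678858291/759708768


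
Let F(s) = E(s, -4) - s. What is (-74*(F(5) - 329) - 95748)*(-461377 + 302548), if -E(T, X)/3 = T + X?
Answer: 11246681490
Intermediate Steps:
E(T, X) = -3*T - 3*X (E(T, X) = -3*(T + X) = -3*T - 3*X)
F(s) = 12 - 4*s (F(s) = (-3*s - 3*(-4)) - s = (-3*s + 12) - s = (12 - 3*s) - s = 12 - 4*s)
(-74*(F(5) - 329) - 95748)*(-461377 + 302548) = (-74*((12 - 4*5) - 329) - 95748)*(-461377 + 302548) = (-74*((12 - 20) - 329) - 95748)*(-158829) = (-74*(-8 - 329) - 95748)*(-158829) = (-74*(-337) - 95748)*(-158829) = (24938 - 95748)*(-158829) = -70810*(-158829) = 11246681490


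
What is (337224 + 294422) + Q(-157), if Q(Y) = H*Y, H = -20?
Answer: 634786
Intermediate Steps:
Q(Y) = -20*Y
(337224 + 294422) + Q(-157) = (337224 + 294422) - 20*(-157) = 631646 + 3140 = 634786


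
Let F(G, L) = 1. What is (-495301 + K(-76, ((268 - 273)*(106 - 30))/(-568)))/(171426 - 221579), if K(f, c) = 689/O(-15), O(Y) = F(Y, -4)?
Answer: 494612/50153 ≈ 9.8621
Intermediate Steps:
O(Y) = 1
K(f, c) = 689 (K(f, c) = 689/1 = 689*1 = 689)
(-495301 + K(-76, ((268 - 273)*(106 - 30))/(-568)))/(171426 - 221579) = (-495301 + 689)/(171426 - 221579) = -494612/(-50153) = -494612*(-1/50153) = 494612/50153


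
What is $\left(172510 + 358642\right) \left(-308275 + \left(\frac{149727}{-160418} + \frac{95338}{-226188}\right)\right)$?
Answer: $- \frac{742662862570963396640}{4535578323} \approx -1.6374 \cdot 10^{11}$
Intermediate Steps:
$\left(172510 + 358642\right) \left(-308275 + \left(\frac{149727}{-160418} + \frac{95338}{-226188}\right)\right) = 531152 \left(-308275 + \left(149727 \left(- \frac{1}{160418}\right) + 95338 \left(- \frac{1}{226188}\right)\right)\right) = 531152 \left(-308275 - \frac{6145047745}{4535578323}\right) = 531152 \left(- \frac{1398211552570570}{4535578323}\right) = - \frac{742662862570963396640}{4535578323}$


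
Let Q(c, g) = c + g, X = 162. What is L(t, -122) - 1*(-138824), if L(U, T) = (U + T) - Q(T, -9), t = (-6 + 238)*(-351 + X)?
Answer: 94985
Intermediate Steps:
t = -43848 (t = (-6 + 238)*(-351 + 162) = 232*(-189) = -43848)
L(U, T) = 9 + U (L(U, T) = (U + T) - (T - 9) = (T + U) - (-9 + T) = (T + U) + (9 - T) = 9 + U)
L(t, -122) - 1*(-138824) = (9 - 43848) - 1*(-138824) = -43839 + 138824 = 94985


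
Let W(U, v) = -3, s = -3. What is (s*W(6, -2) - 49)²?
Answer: 1600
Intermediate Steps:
(s*W(6, -2) - 49)² = (-3*(-3) - 49)² = (9 - 49)² = (-40)² = 1600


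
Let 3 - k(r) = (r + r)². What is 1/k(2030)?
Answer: -1/16483597 ≈ -6.0666e-8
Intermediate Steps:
k(r) = 3 - 4*r² (k(r) = 3 - (r + r)² = 3 - (2*r)² = 3 - 4*r²)
1/k(2030) = 1/(3 - 4*2030²) = 1/(3 - 4*4120900) = 1/(3 - 16483600) = 1/(-16483597) = -1/16483597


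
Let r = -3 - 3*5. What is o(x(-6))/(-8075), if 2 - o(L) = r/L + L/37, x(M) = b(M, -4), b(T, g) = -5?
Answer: 271/1493875 ≈ 0.00018141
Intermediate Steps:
r = -18 (r = -3 - 15 = -18)
x(M) = -5
o(L) = 2 + 18/L - L/37 (o(L) = 2 - (-18/L + L/37) = 2 + (18/L - L/37) = 2 + 18/L - L/37)
o(x(-6))/(-8075) = (2 + 18/(-5) - 1/37*(-5))/(-8075) = (2 + 18*(-⅕) + 5/37)*(-1/8075) = (2 - 18/5 + 5/37)*(-1/8075) = -271/185*(-1/8075) = 271/1493875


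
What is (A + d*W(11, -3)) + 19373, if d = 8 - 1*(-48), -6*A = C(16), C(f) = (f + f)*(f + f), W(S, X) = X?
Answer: 57103/3 ≈ 19034.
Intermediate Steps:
C(f) = 4*f² (C(f) = (2*f)*(2*f) = 4*f²)
A = -512/3 (A = -2*16²/3 = -2*256/3 = -⅙*1024 = -512/3 ≈ -170.67)
d = 56 (d = 8 + 48 = 56)
(A + d*W(11, -3)) + 19373 = (-512/3 + 56*(-3)) + 19373 = (-512/3 - 168) + 19373 = -1016/3 + 19373 = 57103/3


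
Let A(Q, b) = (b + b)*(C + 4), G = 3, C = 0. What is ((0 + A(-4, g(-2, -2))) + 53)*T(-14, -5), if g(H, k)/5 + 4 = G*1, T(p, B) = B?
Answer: -65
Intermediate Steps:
g(H, k) = -5 (g(H, k) = -20 + 5*(3*1) = -20 + 5*3 = -20 + 15 = -5)
A(Q, b) = 8*b (A(Q, b) = (b + b)*(0 + 4) = (2*b)*4 = 8*b)
((0 + A(-4, g(-2, -2))) + 53)*T(-14, -5) = ((0 + 8*(-5)) + 53)*(-5) = ((0 - 40) + 53)*(-5) = (-40 + 53)*(-5) = 13*(-5) = -65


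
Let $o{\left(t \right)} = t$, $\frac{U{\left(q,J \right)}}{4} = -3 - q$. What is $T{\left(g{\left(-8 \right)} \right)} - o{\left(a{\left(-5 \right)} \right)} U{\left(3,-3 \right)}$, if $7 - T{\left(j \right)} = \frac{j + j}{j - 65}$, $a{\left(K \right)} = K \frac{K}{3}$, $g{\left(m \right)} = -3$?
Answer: $\frac{7035}{34} \approx 206.91$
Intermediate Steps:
$a{\left(K \right)} = \frac{K^{2}}{3}$ ($a{\left(K \right)} = K K \frac{1}{3} = K \frac{K}{3} = \frac{K^{2}}{3}$)
$U{\left(q,J \right)} = -12 - 4 q$ ($U{\left(q,J \right)} = 4 \left(-3 - q\right) = -12 - 4 q$)
$T{\left(j \right)} = 7 - \frac{2 j}{-65 + j}$ ($T{\left(j \right)} = 7 - \frac{j + j}{j - 65} = 7 - \frac{2 j}{-65 + j}$)
$T{\left(g{\left(-8 \right)} \right)} - o{\left(a{\left(-5 \right)} \right)} U{\left(3,-3 \right)} = \frac{5 \left(-91 - 3\right)}{-65 - 3} - \frac{\left(-5\right)^{2}}{3} \left(-12 - 12\right) = 5 \frac{1}{-68} \left(-94\right) - \frac{1}{3} \cdot 25 \left(-12 - 12\right) = 5 \left(- \frac{1}{68}\right) \left(-94\right) - \frac{25}{3} \left(-24\right) = \frac{235}{34} - -200 = \frac{235}{34} + 200 = \frac{7035}{34}$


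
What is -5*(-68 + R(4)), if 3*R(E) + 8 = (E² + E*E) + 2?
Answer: 890/3 ≈ 296.67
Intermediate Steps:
R(E) = -2 + 2*E²/3 (R(E) = -8/3 + ((E² + E*E) + 2)/3 = -8/3 + ((E² + E²) + 2)/3 = -8/3 + (2*E² + 2)/3 = -8/3 + (2 + 2*E²)/3 = -8/3 + (⅔ + 2*E²/3) = -2 + 2*E²/3)
-5*(-68 + R(4)) = -5*(-68 + (-2 + (⅔)*4²)) = -5*(-68 + (-2 + (⅔)*16)) = -5*(-68 + (-2 + 32/3)) = -5*(-68 + 26/3) = -5*(-178/3) = 890/3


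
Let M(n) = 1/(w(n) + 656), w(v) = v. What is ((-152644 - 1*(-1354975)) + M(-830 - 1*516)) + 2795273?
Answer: 2758346759/690 ≈ 3.9976e+6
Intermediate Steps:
M(n) = 1/(656 + n) (M(n) = 1/(n + 656) = 1/(656 + n))
((-152644 - 1*(-1354975)) + M(-830 - 1*516)) + 2795273 = ((-152644 - 1*(-1354975)) + 1/(656 + (-830 - 1*516))) + 2795273 = ((-152644 + 1354975) + 1/(656 + (-830 - 516))) + 2795273 = (1202331 + 1/(656 - 1346)) + 2795273 = (1202331 + 1/(-690)) + 2795273 = (1202331 - 1/690) + 2795273 = 829608389/690 + 2795273 = 2758346759/690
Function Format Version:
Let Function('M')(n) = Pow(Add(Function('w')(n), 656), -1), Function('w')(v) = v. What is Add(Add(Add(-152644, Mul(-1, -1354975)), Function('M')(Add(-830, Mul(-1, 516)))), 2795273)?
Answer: Rational(2758346759, 690) ≈ 3.9976e+6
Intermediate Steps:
Function('M')(n) = Pow(Add(656, n), -1) (Function('M')(n) = Pow(Add(n, 656), -1) = Pow(Add(656, n), -1))
Add(Add(Add(-152644, Mul(-1, -1354975)), Function('M')(Add(-830, Mul(-1, 516)))), 2795273) = Add(Add(Add(-152644, Mul(-1, -1354975)), Pow(Add(656, Add(-830, Mul(-1, 516))), -1)), 2795273) = Add(Add(Add(-152644, 1354975), Pow(Add(656, Add(-830, -516)), -1)), 2795273) = Add(Add(1202331, Pow(Add(656, -1346), -1)), 2795273) = Add(Add(1202331, Pow(-690, -1)), 2795273) = Add(Add(1202331, Rational(-1, 690)), 2795273) = Add(Rational(829608389, 690), 2795273) = Rational(2758346759, 690)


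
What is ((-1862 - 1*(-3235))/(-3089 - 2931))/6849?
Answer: -1373/41230980 ≈ -3.3300e-5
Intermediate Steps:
((-1862 - 1*(-3235))/(-3089 - 2931))/6849 = ((-1862 + 3235)/(-6020))*(1/6849) = (1373*(-1/6020))*(1/6849) = -1373/6020*1/6849 = -1373/41230980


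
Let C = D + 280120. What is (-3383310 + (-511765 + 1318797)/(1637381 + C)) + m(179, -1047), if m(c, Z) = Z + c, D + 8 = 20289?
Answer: -3278899203082/968891 ≈ -3.3842e+6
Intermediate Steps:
D = 20281 (D = -8 + 20289 = 20281)
C = 300401 (C = 20281 + 280120 = 300401)
(-3383310 + (-511765 + 1318797)/(1637381 + C)) + m(179, -1047) = (-3383310 + (-511765 + 1318797)/(1637381 + 300401)) + (-1047 + 179) = (-3383310 + 807032/1937782) - 868 = (-3383310 + 807032*(1/1937782)) - 868 = (-3383310 + 403516/968891) - 868 = -3278058205694/968891 - 868 = -3278899203082/968891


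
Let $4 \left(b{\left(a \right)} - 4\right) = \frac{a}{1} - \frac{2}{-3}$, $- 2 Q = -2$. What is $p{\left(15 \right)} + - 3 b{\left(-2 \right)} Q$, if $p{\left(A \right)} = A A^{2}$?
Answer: $3364$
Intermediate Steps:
$Q = 1$ ($Q = \left(- \frac{1}{2}\right) \left(-2\right) = 1$)
$b{\left(a \right)} = \frac{25}{6} + \frac{a}{4}$ ($b{\left(a \right)} = 4 + \frac{\frac{a}{1} - \frac{2}{-3}}{4} = 4 + \frac{a 1 - - \frac{2}{3}}{4} = 4 + \frac{a + \frac{2}{3}}{4} = 4 + \frac{\frac{2}{3} + a}{4} = 4 + \left(\frac{1}{6} + \frac{a}{4}\right) = \frac{25}{6} + \frac{a}{4}$)
$p{\left(A \right)} = A^{3}$
$p{\left(15 \right)} + - 3 b{\left(-2 \right)} Q = 15^{3} + - 3 \left(\frac{25}{6} + \frac{1}{4} \left(-2\right)\right) 1 = 3375 + - 3 \left(\frac{25}{6} - \frac{1}{2}\right) 1 = 3375 + \left(-3\right) \frac{11}{3} \cdot 1 = 3375 - 11 = 3364$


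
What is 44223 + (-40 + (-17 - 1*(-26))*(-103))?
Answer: 43256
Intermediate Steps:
44223 + (-40 + (-17 - 1*(-26))*(-103)) = 44223 + (-40 + (-17 + 26)*(-103)) = 44223 + (-40 + 9*(-103)) = 44223 + (-40 - 927) = 44223 - 967 = 43256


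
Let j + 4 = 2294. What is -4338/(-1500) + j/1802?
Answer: 937673/225250 ≈ 4.1628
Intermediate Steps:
j = 2290 (j = -4 + 2294 = 2290)
-4338/(-1500) + j/1802 = -4338/(-1500) + 2290/1802 = -4338*(-1/1500) + 2290*(1/1802) = 723/250 + 1145/901 = 937673/225250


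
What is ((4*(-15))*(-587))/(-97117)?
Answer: -35220/97117 ≈ -0.36266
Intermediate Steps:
((4*(-15))*(-587))/(-97117) = -60*(-587)*(-1/97117) = 35220*(-1/97117) = -35220/97117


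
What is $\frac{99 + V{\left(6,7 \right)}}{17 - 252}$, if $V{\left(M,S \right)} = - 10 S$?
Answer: $- \frac{29}{235} \approx -0.1234$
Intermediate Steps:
$\frac{99 + V{\left(6,7 \right)}}{17 - 252} = \frac{99 - 70}{17 - 252} = \frac{29}{-235} = 29 \left(- \frac{1}{235}\right) = - \frac{29}{235}$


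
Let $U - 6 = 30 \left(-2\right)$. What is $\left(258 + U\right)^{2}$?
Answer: $41616$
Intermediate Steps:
$U = -54$ ($U = 6 + 30 \left(-2\right) = 6 - 60 = -54$)
$\left(258 + U\right)^{2} = \left(258 - 54\right)^{2} = 204^{2} = 41616$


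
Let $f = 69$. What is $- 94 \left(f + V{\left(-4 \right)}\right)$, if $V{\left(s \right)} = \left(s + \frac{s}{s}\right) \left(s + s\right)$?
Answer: $-8742$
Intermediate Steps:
$V{\left(s \right)} = 2 s \left(1 + s\right)$ ($V{\left(s \right)} = \left(s + 1\right) 2 s = \left(1 + s\right) 2 s = 2 s \left(1 + s\right)$)
$- 94 \left(f + V{\left(-4 \right)}\right) = - 94 \left(69 + 2 \left(-4\right) \left(1 - 4\right)\right) = - 94 \left(69 + 2 \left(-4\right) \left(-3\right)\right) = - 94 \left(69 + 24\right) = \left(-94\right) 93 = -8742$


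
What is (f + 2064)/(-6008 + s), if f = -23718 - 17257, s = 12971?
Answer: -38911/6963 ≈ -5.5882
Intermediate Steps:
f = -40975
(f + 2064)/(-6008 + s) = (-40975 + 2064)/(-6008 + 12971) = -38911/6963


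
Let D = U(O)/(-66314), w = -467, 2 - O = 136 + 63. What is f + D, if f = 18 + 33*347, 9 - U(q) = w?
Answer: 380277395/33157 ≈ 11469.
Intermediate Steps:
O = -197 (O = 2 - (136 + 63) = 2 - 1*199 = 2 - 199 = -197)
U(q) = 476 (U(q) = 9 - 1*(-467) = 9 + 467 = 476)
D = -238/33157 (D = 476/(-66314) = 476*(-1/66314) = -238/33157 ≈ -0.0071780)
f = 11469 (f = 18 + 11451 = 11469)
f + D = 11469 - 238/33157 = 380277395/33157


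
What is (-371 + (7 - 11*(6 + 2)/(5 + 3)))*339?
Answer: -127125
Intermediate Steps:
(-371 + (7 - 11*(6 + 2)/(5 + 3)))*339 = (-371 + (7 - 88/8))*339 = (-371 + (7 - 11*1))*339 = (-371 + (7 - 11))*339 = (-371 - 4)*339 = -375*339 = -127125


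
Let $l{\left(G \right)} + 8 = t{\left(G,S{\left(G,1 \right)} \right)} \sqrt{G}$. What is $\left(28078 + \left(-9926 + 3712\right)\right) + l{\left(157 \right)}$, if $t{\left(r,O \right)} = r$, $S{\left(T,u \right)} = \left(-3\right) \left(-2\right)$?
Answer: $21856 + 157 \sqrt{157} \approx 23823.0$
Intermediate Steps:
$S{\left(T,u \right)} = 6$
$l{\left(G \right)} = -8 + G^{\frac{3}{2}}$ ($l{\left(G \right)} = -8 + G \sqrt{G} = -8 + G^{\frac{3}{2}}$)
$\left(28078 + \left(-9926 + 3712\right)\right) + l{\left(157 \right)} = \left(28078 + \left(-9926 + 3712\right)\right) - \left(8 - 157^{\frac{3}{2}}\right) = \left(28078 - 6214\right) - \left(8 - 157 \sqrt{157}\right) = 21864 - \left(8 - 157 \sqrt{157}\right) = 21856 + 157 \sqrt{157}$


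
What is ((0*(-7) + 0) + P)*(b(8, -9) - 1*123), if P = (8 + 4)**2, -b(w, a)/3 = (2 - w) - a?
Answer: -19008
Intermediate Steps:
b(w, a) = -6 + 3*a + 3*w (b(w, a) = -3*((2 - w) - a) = -3*(2 - a - w) = -6 + 3*a + 3*w)
P = 144 (P = 12**2 = 144)
((0*(-7) + 0) + P)*(b(8, -9) - 1*123) = ((0*(-7) + 0) + 144)*((-6 + 3*(-9) + 3*8) - 1*123) = ((0 + 0) + 144)*((-6 - 27 + 24) - 123) = (0 + 144)*(-9 - 123) = 144*(-132) = -19008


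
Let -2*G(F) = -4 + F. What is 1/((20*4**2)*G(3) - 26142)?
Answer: -1/25982 ≈ -3.8488e-5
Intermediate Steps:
G(F) = 2 - F/2 (G(F) = -(-4 + F)/2 = 2 - F/2)
1/((20*4**2)*G(3) - 26142) = 1/((20*4**2)*(2 - 1/2*3) - 26142) = 1/((20*16)*(2 - 3/2) - 26142) = 1/(320*(1/2) - 26142) = 1/(160 - 26142) = 1/(-25982) = -1/25982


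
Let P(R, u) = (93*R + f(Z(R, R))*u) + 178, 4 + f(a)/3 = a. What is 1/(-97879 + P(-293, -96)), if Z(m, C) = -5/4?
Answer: -1/123438 ≈ -8.1012e-6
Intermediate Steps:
Z(m, C) = -5/4 (Z(m, C) = -5*¼ = -5/4)
f(a) = -12 + 3*a
P(R, u) = 178 + 93*R - 63*u/4 (P(R, u) = (93*R + (-12 + 3*(-5/4))*u) + 178 = (93*R + (-12 - 15/4)*u) + 178 = (93*R - 63*u/4) + 178 = 178 + 93*R - 63*u/4)
1/(-97879 + P(-293, -96)) = 1/(-97879 + (178 + 93*(-293) - 63/4*(-96))) = 1/(-97879 + (178 - 27249 + 1512)) = 1/(-97879 - 25559) = 1/(-123438) = -1/123438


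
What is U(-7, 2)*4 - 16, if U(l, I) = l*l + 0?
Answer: 180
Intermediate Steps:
U(l, I) = l² (U(l, I) = l² + 0 = l²)
U(-7, 2)*4 - 16 = (-7)²*4 - 16 = 49*4 - 16 = 196 - 16 = 180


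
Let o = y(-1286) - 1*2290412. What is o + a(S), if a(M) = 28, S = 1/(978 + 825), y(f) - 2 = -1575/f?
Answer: -2945429677/1286 ≈ -2.2904e+6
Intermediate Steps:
y(f) = 2 - 1575/f
S = 1/1803 ≈ 0.00055463
o = -2945465685/1286 (o = (2 - 1575/(-1286)) - 1*2290412 = (2 - 1575*(-1/1286)) - 2290412 = (2 + 1575/1286) - 2290412 = 4147/1286 - 2290412 = -2945465685/1286 ≈ -2.2904e+6)
o + a(S) = -2945465685/1286 + 28 = -2945429677/1286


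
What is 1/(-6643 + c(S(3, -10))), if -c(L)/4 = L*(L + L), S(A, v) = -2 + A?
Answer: -1/6651 ≈ -0.00015035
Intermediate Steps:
c(L) = -8*L**2 (c(L) = -4*L*(L + L) = -4*L*2*L = -8*L**2)
1/(-6643 + c(S(3, -10))) = 1/(-6643 - 8*(-2 + 3)**2) = 1/(-6643 - 8*1**2) = 1/(-6643 - 8*1) = 1/(-6643 - 8) = 1/(-6651) = -1/6651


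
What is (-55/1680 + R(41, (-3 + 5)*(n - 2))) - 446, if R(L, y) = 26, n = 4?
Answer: -141131/336 ≈ -420.03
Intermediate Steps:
(-55/1680 + R(41, (-3 + 5)*(n - 2))) - 446 = (-55/1680 + 26) - 446 = (-55*1/1680 + 26) - 446 = (-11/336 + 26) - 446 = 8725/336 - 446 = -141131/336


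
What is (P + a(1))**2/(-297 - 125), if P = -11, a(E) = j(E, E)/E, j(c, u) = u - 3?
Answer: -169/422 ≈ -0.40047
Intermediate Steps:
j(c, u) = -3 + u
a(E) = (-3 + E)/E
(P + a(1))**2/(-297 - 125) = (-11 + (-3 + 1)/1)**2/(-297 - 125) = (-11 + 1*(-2))**2/(-422) = (-11 - 2)**2*(-1/422) = (-13)**2*(-1/422) = 169*(-1/422) = -169/422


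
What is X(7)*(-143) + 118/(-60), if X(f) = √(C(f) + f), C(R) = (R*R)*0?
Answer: -59/30 - 143*√7 ≈ -380.31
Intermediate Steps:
C(R) = 0 (C(R) = R²*0 = 0)
X(f) = √f (X(f) = √(0 + f) = √f)
X(7)*(-143) + 118/(-60) = √7*(-143) + 118/(-60) = -143*√7 + 118*(-1/60) = -143*√7 - 59/30 = -59/30 - 143*√7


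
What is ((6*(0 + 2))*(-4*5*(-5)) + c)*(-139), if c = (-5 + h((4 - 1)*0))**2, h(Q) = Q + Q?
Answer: -170275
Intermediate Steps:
h(Q) = 2*Q
c = 25 (c = (-5 + 2*((4 - 1)*0))**2 = (-5 + 2*(3*0))**2 = (-5 + 2*0)**2 = (-5 + 0)**2 = (-5)**2 = 25)
((6*(0 + 2))*(-4*5*(-5)) + c)*(-139) = ((6*(0 + 2))*(-4*5*(-5)) + 25)*(-139) = ((6*2)*(-20*(-5)) + 25)*(-139) = (12*100 + 25)*(-139) = (1200 + 25)*(-139) = 1225*(-139) = -170275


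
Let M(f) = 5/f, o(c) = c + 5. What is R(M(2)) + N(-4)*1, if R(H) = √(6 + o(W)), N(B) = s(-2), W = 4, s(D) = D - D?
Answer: √15 ≈ 3.8730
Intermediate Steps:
s(D) = 0
N(B) = 0
o(c) = 5 + c
R(H) = √15 (R(H) = √(6 + (5 + 4)) = √(6 + 9) = √15)
R(M(2)) + N(-4)*1 = √15 + 0*1 = √15 + 0 = √15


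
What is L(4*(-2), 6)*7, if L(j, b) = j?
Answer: -56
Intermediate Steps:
L(4*(-2), 6)*7 = (4*(-2))*7 = -8*7 = -56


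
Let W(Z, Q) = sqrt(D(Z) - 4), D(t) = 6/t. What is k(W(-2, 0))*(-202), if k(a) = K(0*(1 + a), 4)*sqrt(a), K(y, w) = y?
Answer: 0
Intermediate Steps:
W(Z, Q) = sqrt(-4 + 6/Z) (W(Z, Q) = sqrt(6/Z - 4) = sqrt(-4 + 6/Z))
k(a) = 0 (k(a) = (0*(1 + a))*sqrt(a) = 0*sqrt(a) = 0)
k(W(-2, 0))*(-202) = 0*(-202) = 0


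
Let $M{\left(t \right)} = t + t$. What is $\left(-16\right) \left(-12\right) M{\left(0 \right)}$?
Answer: $0$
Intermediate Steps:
$M{\left(t \right)} = 2 t$
$\left(-16\right) \left(-12\right) M{\left(0 \right)} = \left(-16\right) \left(-12\right) 2 \cdot 0 = 192 \cdot 0 = 0$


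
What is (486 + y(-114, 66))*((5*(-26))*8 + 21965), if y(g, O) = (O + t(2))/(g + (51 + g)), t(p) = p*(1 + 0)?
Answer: 599529150/59 ≈ 1.0162e+7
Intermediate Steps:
t(p) = p (t(p) = p*1 = p)
y(g, O) = (2 + O)/(51 + 2*g) (y(g, O) = (O + 2)/(g + (51 + g)) = (2 + O)/(51 + 2*g))
(486 + y(-114, 66))*((5*(-26))*8 + 21965) = (486 + (2 + 66)/(51 + 2*(-114)))*((5*(-26))*8 + 21965) = (486 + 68/(51 - 228))*(-130*8 + 21965) = (486 + 68/(-177))*(-1040 + 21965) = (486 - 1/177*68)*20925 = (486 - 68/177)*20925 = (85954/177)*20925 = 599529150/59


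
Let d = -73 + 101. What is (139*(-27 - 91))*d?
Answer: -459256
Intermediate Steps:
d = 28
(139*(-27 - 91))*d = (139*(-27 - 91))*28 = (139*(-118))*28 = -16402*28 = -459256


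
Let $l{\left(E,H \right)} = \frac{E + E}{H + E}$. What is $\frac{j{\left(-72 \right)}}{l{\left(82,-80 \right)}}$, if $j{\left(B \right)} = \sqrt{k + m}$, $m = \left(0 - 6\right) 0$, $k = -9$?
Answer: $\frac{3 i}{82} \approx 0.036585 i$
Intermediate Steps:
$m = 0$ ($m = \left(0 - 6\right) 0 = \left(-6\right) 0 = 0$)
$l{\left(E,H \right)} = \frac{2 E}{E + H}$
$j{\left(B \right)} = 3 i$ ($j{\left(B \right)} = \sqrt{-9 + 0} = \sqrt{-9} = 3 i$)
$\frac{j{\left(-72 \right)}}{l{\left(82,-80 \right)}} = \frac{3 i}{2 \cdot 82 \frac{1}{82 - 80}} = \frac{3 i}{2 \cdot 82 \cdot \frac{1}{2}} = \frac{3 i}{82}$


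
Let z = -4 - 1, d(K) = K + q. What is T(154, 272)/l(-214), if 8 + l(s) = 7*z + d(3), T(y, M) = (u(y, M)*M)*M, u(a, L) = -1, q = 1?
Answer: 73984/39 ≈ 1897.0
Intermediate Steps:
d(K) = 1 + K (d(K) = K + 1 = 1 + K)
T(y, M) = -M² (T(y, M) = (-M)*M = -M²)
z = -5
l(s) = -39 (l(s) = -8 + (7*(-5) + (1 + 3)) = -8 + (-35 + 4) = -8 - 31 = -39)
T(154, 272)/l(-214) = -1*272²/(-39) = -1*73984*(-1/39) = -73984*(-1/39) = 73984/39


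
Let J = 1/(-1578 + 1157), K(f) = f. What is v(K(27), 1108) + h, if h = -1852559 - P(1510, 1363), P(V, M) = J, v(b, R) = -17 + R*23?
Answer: -769205731/421 ≈ -1.8271e+6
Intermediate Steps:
J = -1/421 (J = 1/(-421) = -1/421 ≈ -0.0023753)
v(b, R) = -17 + 23*R
P(V, M) = -1/421
h = -779927338/421 (h = -1852559 - 1*(-1/421) = -1852559 + 1/421 = -779927338/421 ≈ -1.8526e+6)
v(K(27), 1108) + h = (-17 + 23*1108) - 779927338/421 = (-17 + 25484) - 779927338/421 = 25467 - 779927338/421 = -769205731/421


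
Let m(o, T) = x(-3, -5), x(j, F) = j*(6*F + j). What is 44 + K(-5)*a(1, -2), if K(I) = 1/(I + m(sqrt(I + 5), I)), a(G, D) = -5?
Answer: 4131/94 ≈ 43.947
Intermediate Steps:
x(j, F) = j*(j + 6*F)
m(o, T) = 99 (m(o, T) = -3*(-3 + 6*(-5)) = -3*(-3 - 30) = -3*(-33) = 99)
K(I) = 1/(99 + I) (K(I) = 1/(I + 99) = 1/(99 + I))
44 + K(-5)*a(1, -2) = 44 - 5/(99 - 5) = 44 - 5/94 = 4131/94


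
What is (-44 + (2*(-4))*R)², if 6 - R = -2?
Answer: 11664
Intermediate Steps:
R = 8 (R = 6 - 1*(-2) = 6 + 2 = 8)
(-44 + (2*(-4))*R)² = (-44 + (2*(-4))*8)² = (-44 - 8*8)² = (-44 - 64)² = (-108)² = 11664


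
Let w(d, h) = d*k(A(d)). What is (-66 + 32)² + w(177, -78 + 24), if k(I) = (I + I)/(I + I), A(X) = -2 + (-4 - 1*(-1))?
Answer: 1333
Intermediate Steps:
A(X) = -5 (A(X) = -2 + (-4 + 1) = -2 - 3 = -5)
k(I) = 1 (k(I) = (2*I)/((2*I)) = (2*I)*(1/(2*I)) = 1)
w(d, h) = d (w(d, h) = d*1 = d)
(-66 + 32)² + w(177, -78 + 24) = (-66 + 32)² + 177 = (-34)² + 177 = 1156 + 177 = 1333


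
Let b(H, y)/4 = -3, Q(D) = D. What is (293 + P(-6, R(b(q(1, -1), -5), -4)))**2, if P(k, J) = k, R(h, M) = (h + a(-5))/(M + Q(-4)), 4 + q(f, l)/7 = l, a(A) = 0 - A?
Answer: 82369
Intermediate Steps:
a(A) = -A
q(f, l) = -28 + 7*l
b(H, y) = -12 (b(H, y) = 4*(-3) = -12)
R(h, M) = (5 + h)/(-4 + M) (R(h, M) = (h - 1*(-5))/(M - 4) = (h + 5)/(-4 + M) = (5 + h)/(-4 + M))
(293 + P(-6, R(b(q(1, -1), -5), -4)))**2 = (293 - 6)**2 = 287**2 = 82369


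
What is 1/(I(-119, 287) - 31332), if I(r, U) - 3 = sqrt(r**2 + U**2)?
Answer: -31329/981409711 - 7*sqrt(1970)/981409711 ≈ -3.2239e-5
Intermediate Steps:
I(r, U) = 3 + sqrt(U**2 + r**2) (I(r, U) = 3 + sqrt(r**2 + U**2) = 3 + sqrt(U**2 + r**2))
1/(I(-119, 287) - 31332) = 1/((3 + sqrt(287**2 + (-119)**2)) - 31332) = 1/((3 + sqrt(82369 + 14161)) - 31332) = 1/((3 + sqrt(96530)) - 31332) = 1/((3 + 7*sqrt(1970)) - 31332) = 1/(-31329 + 7*sqrt(1970))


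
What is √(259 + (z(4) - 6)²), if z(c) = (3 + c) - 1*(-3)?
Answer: 5*√11 ≈ 16.583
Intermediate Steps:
z(c) = 6 + c (z(c) = (3 + c) + 3 = 6 + c)
√(259 + (z(4) - 6)²) = √(259 + ((6 + 4) - 6)²) = √(259 + (10 - 6)²) = √(259 + 4²) = √(259 + 16) = √275 = 5*√11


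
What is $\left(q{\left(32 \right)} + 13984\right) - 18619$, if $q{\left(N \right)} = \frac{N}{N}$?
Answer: $-4634$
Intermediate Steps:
$q{\left(N \right)} = 1$
$\left(q{\left(32 \right)} + 13984\right) - 18619 = \left(1 + 13984\right) - 18619 = 13985 - 18619 = -4634$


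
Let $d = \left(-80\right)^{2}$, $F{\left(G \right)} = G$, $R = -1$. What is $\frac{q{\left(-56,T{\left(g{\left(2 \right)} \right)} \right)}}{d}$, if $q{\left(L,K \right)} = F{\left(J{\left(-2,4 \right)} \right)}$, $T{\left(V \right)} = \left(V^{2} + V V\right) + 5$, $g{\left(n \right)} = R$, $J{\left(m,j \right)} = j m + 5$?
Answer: $- \frac{3}{6400} \approx -0.00046875$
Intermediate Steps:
$J{\left(m,j \right)} = 5 + j m$
$g{\left(n \right)} = -1$
$T{\left(V \right)} = 5 + 2 V^{2}$ ($T{\left(V \right)} = \left(V^{2} + V^{2}\right) + 5 = 2 V^{2} + 5 = 5 + 2 V^{2}$)
$d = 6400$
$q{\left(L,K \right)} = -3$ ($q{\left(L,K \right)} = 5 + 4 \left(-2\right) = 5 - 8 = -3$)
$\frac{q{\left(-56,T{\left(g{\left(2 \right)} \right)} \right)}}{d} = - \frac{3}{6400}$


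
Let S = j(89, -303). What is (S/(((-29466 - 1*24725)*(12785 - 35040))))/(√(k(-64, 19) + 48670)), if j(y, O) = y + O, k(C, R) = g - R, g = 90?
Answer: -214*√48741/58782655182405 ≈ -8.0373e-10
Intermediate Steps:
k(C, R) = 90 - R
j(y, O) = O + y
S = -214 (S = -303 + 89 = -214)
(S/(((-29466 - 1*24725)*(12785 - 35040))))/(√(k(-64, 19) + 48670)) = (-214*1/((-29466 - 1*24725)*(12785 - 35040)))/(√((90 - 1*19) + 48670)) = (-214*(-1/(22255*(-29466 - 24725))))/(√((90 - 19) + 48670)) = (-214/((-54191*(-22255))))/(√(71 + 48670)) = (-214/1206020705)/(√48741) = (-214*1/1206020705)*(√48741/48741) = -214*√48741/58782655182405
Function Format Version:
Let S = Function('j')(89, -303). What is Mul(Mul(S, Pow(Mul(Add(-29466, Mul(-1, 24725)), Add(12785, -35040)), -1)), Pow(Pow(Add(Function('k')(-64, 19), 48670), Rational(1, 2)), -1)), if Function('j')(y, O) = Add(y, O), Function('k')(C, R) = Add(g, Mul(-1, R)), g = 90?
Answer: Mul(Rational(-214, 58782655182405), Pow(48741, Rational(1, 2))) ≈ -8.0373e-10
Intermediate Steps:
Function('k')(C, R) = Add(90, Mul(-1, R))
Function('j')(y, O) = Add(O, y)
S = -214 (S = Add(-303, 89) = -214)
Mul(Mul(S, Pow(Mul(Add(-29466, Mul(-1, 24725)), Add(12785, -35040)), -1)), Pow(Pow(Add(Function('k')(-64, 19), 48670), Rational(1, 2)), -1)) = Mul(Mul(-214, Pow(Mul(Add(-29466, Mul(-1, 24725)), Add(12785, -35040)), -1)), Pow(Pow(Add(Add(90, Mul(-1, 19)), 48670), Rational(1, 2)), -1)) = Mul(Mul(-214, Pow(Mul(Add(-29466, -24725), -22255), -1)), Pow(Pow(Add(Add(90, -19), 48670), Rational(1, 2)), -1)) = Mul(Mul(-214, Pow(Mul(-54191, -22255), -1)), Pow(Pow(Add(71, 48670), Rational(1, 2)), -1)) = Mul(Mul(-214, Pow(1206020705, -1)), Pow(Pow(48741, Rational(1, 2)), -1)) = Mul(Mul(-214, Rational(1, 1206020705)), Mul(Rational(1, 48741), Pow(48741, Rational(1, 2)))) = Mul(Rational(-214, 1206020705), Mul(Rational(1, 48741), Pow(48741, Rational(1, 2)))) = Mul(Rational(-214, 58782655182405), Pow(48741, Rational(1, 2)))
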